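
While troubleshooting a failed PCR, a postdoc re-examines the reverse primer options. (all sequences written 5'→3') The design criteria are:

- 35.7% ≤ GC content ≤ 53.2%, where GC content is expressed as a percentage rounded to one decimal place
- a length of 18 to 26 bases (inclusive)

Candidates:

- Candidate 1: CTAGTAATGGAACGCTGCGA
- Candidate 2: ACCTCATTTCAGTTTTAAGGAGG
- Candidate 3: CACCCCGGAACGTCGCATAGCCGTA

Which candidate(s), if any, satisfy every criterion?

Candidate 1 and Candidate 2.

Candidate 1 (20 nt, A=6 T=4 G=6 C=4): GC 10/20 = 50.0% ✓; length 20 ✓ — passes.
Candidate 2 (23 nt, A=6 T=8 G=5 C=4): GC 9/23 = 39.1% ✓; length 23 ✓ — passes.
Candidate 3 (25 nt, A=6 T=3 G=6 C=10): GC 16/25 = 64.0%, outside 35.7–53.2% ✗; length 25 ✓ — fails.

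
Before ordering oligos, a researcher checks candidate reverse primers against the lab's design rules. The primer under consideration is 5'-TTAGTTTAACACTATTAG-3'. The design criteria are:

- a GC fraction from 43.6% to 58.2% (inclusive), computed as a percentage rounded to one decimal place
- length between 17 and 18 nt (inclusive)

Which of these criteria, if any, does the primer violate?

Fails: GC content.

Base counts: A=6, T=8, G=2, C=2 (length 18).
GC content: GC 4/18 = 22.2%, outside 43.6–58.2% ✗
length: length 18 ✓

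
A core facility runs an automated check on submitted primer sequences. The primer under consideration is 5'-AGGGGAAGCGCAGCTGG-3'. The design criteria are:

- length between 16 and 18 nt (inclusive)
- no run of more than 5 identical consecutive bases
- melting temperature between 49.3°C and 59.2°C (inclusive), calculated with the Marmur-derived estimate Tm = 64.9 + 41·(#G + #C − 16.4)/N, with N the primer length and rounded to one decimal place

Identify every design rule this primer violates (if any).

Meets all criteria.

Base counts: A=4, T=1, G=9, C=3 (length 17).
length: length 17 ✓
homopolymer run: longest run = 4 ✓
Tm: Tm = 64.9 + 41·(12 − 16.4)/17 = 54.3°C ✓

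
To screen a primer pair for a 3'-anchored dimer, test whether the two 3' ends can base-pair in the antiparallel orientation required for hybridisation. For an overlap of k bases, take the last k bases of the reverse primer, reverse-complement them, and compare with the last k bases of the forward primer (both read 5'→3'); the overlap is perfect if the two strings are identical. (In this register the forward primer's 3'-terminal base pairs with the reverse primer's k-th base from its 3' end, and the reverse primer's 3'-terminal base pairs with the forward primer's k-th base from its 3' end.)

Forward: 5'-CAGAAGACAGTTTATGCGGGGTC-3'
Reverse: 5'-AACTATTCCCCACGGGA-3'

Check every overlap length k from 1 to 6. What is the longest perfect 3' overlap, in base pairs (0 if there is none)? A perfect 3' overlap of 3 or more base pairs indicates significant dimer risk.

Last 6 bases (5'→3') — forward …GGGGTC, reverse …ACGGGA.
Reverse complement of the reverse primer's last 6 bases: TCCCGT; its first k bases are the reverse complement of the reverse primer's last k bases, so a perfect k-base overlap needs the forward primer's last k bases to equal them.
Comparing (forward last k vs required): k=1: C vs T ✗; k=2: TC vs TC ✓; k=3: GTC vs TCC ✗; k=4: GGTC vs TCCC ✗; k=5: GGGTC vs TCCCG ✗; k=6: GGGGTC vs TCCCGT ✗.
Only k = 2 is perfect, so the longest perfect 3' overlap is 2.

Longest perfect overlap: 2 complementary base pairs; below the dimer-risk threshold (threshold 3).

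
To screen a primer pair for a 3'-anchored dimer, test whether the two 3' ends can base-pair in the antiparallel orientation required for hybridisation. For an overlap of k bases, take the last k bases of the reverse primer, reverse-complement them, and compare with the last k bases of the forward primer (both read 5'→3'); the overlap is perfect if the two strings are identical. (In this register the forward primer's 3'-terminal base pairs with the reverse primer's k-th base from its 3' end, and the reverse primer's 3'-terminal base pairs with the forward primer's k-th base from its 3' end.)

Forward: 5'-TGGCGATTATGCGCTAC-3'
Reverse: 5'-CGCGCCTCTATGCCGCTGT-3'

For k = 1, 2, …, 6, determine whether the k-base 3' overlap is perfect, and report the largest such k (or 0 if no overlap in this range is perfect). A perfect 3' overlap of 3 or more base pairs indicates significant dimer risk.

Longest perfect overlap: 2 complementary base pairs; below the dimer-risk threshold (threshold 3).

Last 6 bases (5'→3') — forward …CGCTAC, reverse …CGCTGT.
Reverse complement of the reverse primer's last 6 bases: ACAGCG; its first k bases are the reverse complement of the reverse primer's last k bases, so a perfect k-base overlap needs the forward primer's last k bases to equal them.
Comparing (forward last k vs required): k=1: C vs A ✗; k=2: AC vs AC ✓; k=3: TAC vs ACA ✗; k=4: CTAC vs ACAG ✗; k=5: GCTAC vs ACAGC ✗; k=6: CGCTAC vs ACAGCG ✗.
Only k = 2 is perfect, so the longest perfect 3' overlap is 2.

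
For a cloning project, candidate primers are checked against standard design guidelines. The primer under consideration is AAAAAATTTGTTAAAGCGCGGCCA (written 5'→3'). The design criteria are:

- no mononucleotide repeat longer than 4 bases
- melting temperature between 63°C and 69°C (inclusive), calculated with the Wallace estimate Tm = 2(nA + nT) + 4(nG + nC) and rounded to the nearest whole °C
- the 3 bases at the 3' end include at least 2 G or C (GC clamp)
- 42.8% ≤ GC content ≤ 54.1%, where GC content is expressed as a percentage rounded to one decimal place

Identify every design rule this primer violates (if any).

Fails: homopolymer run, GC content.

Base counts: A=10, T=5, G=5, C=4 (length 24).
homopolymer run: longest run = 6, exceeds 4 ✗
Tm: Tm = 2·15 + 4·9 = 66°C ✓
GC clamp: 3' end CCA has 2 G/C ✓
GC content: GC 9/24 = 37.5%, outside 42.8–54.1% ✗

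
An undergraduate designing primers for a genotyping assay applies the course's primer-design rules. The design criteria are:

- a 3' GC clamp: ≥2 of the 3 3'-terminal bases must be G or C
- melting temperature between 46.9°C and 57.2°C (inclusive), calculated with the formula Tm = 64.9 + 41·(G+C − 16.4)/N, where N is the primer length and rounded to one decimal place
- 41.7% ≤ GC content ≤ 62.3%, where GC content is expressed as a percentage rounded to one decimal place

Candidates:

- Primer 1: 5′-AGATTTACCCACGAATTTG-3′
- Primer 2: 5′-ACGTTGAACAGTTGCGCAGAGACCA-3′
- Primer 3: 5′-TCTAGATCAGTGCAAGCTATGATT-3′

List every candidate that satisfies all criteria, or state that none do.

None of the candidates satisfy all criteria.

Primer 1 (19 nt, A=6 T=6 G=3 C=4): 3' end TTG has 1 G/C, need ≥2 ✗; Tm = 64.9 + 41·(7 − 16.4)/19 = 44.6°C, outside 46.9–57.2°C ✗; GC 7/19 = 36.8%, outside 41.7–62.3% ✗ — fails.
Primer 2 (25 nt, A=8 T=4 G=7 C=6): 3' end CCA has 2 G/C ✓; Tm = 64.9 + 41·(13 − 16.4)/25 = 59.3°C, outside 46.9–57.2°C ✗; GC 13/25 = 52.0% ✓ — fails.
Primer 3 (24 nt, A=7 T=8 G=5 C=4): 3' end ATT has 0 G/C, need ≥2 ✗; Tm = 64.9 + 41·(9 − 16.4)/24 = 52.3°C ✓; GC 9/24 = 37.5%, outside 41.7–62.3% ✗ — fails.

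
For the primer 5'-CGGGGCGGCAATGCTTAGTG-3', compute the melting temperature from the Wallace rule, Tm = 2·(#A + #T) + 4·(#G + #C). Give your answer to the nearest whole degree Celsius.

Base counts: A=3, T=4, G=9, C=4 (length 20).
Tm = 2·(3+4) + 4·(9+4) = 2·7 + 4·13 = 14 + 52 = 66°C.

66°C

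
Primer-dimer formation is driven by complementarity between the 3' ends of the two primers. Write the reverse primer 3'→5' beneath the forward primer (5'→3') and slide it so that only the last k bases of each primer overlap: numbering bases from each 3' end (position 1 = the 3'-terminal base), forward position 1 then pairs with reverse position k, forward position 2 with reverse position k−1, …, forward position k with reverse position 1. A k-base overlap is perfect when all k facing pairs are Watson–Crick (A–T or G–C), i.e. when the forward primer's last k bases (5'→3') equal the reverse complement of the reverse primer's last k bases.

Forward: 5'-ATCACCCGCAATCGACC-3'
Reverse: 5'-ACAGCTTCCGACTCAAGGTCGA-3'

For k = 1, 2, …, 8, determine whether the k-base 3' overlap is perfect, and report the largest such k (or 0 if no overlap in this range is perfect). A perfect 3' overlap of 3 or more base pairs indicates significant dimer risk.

Longest perfect overlap: 6 complementary base pairs; significant dimer risk (threshold 3).

Last 8 bases (5'→3') — forward …AATCGACC, reverse …AAGGTCGA.
Reverse complement of the reverse primer's last 8 bases: TCGACCTT; its first k bases are the reverse complement of the reverse primer's last k bases, so a perfect k-base overlap needs the forward primer's last k bases to equal them.
Comparing (forward last k vs required): k=1: C vs T ✗; k=2: CC vs TC ✗; k=3: ACC vs TCG ✗; k=4: GACC vs TCGA ✗; k=5: CGACC vs TCGAC ✗; k=6: TCGACC vs TCGACC ✓; k=7: ATCGACC vs TCGACCT ✗; k=8: AATCGACC vs TCGACCTT ✗.
Only k = 6 is perfect, so the longest perfect 3' overlap is 6.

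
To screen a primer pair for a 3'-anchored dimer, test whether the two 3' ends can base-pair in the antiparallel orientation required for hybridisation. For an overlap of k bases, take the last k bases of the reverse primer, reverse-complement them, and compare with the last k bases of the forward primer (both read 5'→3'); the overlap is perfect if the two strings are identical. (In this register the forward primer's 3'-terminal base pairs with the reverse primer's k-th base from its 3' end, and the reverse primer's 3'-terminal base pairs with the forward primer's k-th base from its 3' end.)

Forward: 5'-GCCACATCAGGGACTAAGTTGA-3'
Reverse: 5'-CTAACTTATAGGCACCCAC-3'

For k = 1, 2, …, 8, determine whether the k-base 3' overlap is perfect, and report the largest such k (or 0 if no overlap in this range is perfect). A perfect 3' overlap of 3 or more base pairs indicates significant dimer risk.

Last 8 bases (5'→3') — forward …TAAGTTGA, reverse …GCACCCAC.
Reverse complement of the reverse primer's last 8 bases: GTGGGTGC; its first k bases are the reverse complement of the reverse primer's last k bases, so a perfect k-base overlap needs the forward primer's last k bases to equal them.
Comparing (forward last k vs required): k=1: A vs G ✗; k=2: GA vs GT ✗; k=3: TGA vs GTG ✗; k=4: TTGA vs GTGG ✗; k=5: GTTGA vs GTGGG ✗; k=6: AGTTGA vs GTGGGT ✗; k=7: AAGTTGA vs GTGGGTG ✗; k=8: TAAGTTGA vs GTGGGTGC ✗.
No overlap length from 1 to 8 is perfect, so the longest perfect 3' overlap is 0.

Longest perfect overlap: 0 complementary base pairs; below the dimer-risk threshold (threshold 3).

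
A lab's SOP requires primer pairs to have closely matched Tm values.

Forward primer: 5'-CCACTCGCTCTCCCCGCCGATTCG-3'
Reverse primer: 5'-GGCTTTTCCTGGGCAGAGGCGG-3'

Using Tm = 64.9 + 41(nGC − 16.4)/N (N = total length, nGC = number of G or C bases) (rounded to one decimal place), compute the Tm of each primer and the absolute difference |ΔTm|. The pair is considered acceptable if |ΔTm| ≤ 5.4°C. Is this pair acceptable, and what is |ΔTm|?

|ΔTm| = 3.6°C; the pair is acceptable.

Forward: G+C = 17, N = 24 → Tm = 64.9 + 41·(17 − 16.4)/24 = 65.9°C.
Reverse: G+C = 15, N = 22 → Tm = 64.9 + 41·(15 − 16.4)/22 = 62.3°C.
|ΔTm| = |65.9 − 62.3| = 3.6°C, ≤ 5.4°C.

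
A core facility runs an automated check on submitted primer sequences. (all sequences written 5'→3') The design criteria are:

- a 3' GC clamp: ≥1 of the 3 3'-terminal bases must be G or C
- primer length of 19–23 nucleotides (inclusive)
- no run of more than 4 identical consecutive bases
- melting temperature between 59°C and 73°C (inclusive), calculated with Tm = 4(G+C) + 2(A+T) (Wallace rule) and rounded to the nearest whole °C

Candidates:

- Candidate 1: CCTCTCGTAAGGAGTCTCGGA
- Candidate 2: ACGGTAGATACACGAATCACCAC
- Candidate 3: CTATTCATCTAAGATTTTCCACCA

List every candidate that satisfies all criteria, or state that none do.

Candidate 1 (21 nt, A=4 T=5 G=6 C=6): 3' end GGA has 2 G/C ✓; length 21 ✓; longest run = 2 ✓; Tm = 2·9 + 4·12 = 66°C ✓ — passes.
Candidate 2 (23 nt, A=9 T=3 G=4 C=7): 3' end CAC has 2 G/C ✓; length 23 ✓; longest run = 2 ✓; Tm = 2·12 + 4·11 = 68°C ✓ — passes.
Candidate 3 (24 nt, A=7 T=9 G=1 C=7): 3' end CCA has 2 G/C ✓; length 24, outside 19–23 ✗; longest run = 4 ✓; Tm = 2·16 + 4·8 = 64°C ✓ — fails.

Candidate 1 and Candidate 2.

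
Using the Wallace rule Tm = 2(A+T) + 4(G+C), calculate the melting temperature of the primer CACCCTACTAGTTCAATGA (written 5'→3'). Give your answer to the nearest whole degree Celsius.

54°C

Base counts: A=6, T=5, G=2, C=6 (length 19).
Tm = 2·(6+5) + 4·(2+6) = 2·11 + 4·8 = 22 + 32 = 54°C.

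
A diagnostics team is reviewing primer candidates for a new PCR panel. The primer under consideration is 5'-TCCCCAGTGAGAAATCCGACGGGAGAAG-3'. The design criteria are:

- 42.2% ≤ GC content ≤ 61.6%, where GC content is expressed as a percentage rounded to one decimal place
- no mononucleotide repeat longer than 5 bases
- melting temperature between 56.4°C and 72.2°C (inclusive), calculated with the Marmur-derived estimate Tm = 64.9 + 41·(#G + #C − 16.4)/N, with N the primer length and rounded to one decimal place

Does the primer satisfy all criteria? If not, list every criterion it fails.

Base counts: A=9, T=3, G=9, C=7 (length 28).
GC content: GC 16/28 = 57.1% ✓
homopolymer run: longest run = 4 ✓
Tm: Tm = 64.9 + 41·(16 − 16.4)/28 = 64.3°C ✓

Meets all criteria.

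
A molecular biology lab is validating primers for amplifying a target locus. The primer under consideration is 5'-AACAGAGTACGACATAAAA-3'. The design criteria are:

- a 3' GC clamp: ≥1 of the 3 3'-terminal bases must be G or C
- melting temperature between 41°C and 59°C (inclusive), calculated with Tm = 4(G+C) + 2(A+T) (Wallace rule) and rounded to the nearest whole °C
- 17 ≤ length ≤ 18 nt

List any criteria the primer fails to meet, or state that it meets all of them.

Fails: GC clamp, length.

Base counts: A=11, T=2, G=3, C=3 (length 19).
GC clamp: 3' end AAA has 0 G/C, need ≥1 ✗
Tm: Tm = 2·13 + 4·6 = 50°C ✓
length: length 19, outside 17–18 ✗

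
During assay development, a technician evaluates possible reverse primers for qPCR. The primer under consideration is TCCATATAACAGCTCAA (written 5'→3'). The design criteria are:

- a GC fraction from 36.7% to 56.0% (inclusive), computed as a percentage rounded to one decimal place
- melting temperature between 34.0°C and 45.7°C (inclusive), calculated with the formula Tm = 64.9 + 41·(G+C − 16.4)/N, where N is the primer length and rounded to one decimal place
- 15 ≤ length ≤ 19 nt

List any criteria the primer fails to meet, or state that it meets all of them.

Fails: GC content.

Base counts: A=7, T=4, G=1, C=5 (length 17).
GC content: GC 6/17 = 35.3%, outside 36.7–56.0% ✗
Tm: Tm = 64.9 + 41·(6 − 16.4)/17 = 39.8°C ✓
length: length 17 ✓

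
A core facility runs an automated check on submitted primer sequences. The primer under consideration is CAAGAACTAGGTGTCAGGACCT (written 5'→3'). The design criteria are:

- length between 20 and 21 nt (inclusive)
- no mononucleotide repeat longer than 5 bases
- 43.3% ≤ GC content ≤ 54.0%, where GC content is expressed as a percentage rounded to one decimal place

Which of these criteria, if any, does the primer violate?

Fails: length.

Base counts: A=7, T=4, G=6, C=5 (length 22).
length: length 22, outside 20–21 ✗
homopolymer run: longest run = 2 ✓
GC content: GC 11/22 = 50.0% ✓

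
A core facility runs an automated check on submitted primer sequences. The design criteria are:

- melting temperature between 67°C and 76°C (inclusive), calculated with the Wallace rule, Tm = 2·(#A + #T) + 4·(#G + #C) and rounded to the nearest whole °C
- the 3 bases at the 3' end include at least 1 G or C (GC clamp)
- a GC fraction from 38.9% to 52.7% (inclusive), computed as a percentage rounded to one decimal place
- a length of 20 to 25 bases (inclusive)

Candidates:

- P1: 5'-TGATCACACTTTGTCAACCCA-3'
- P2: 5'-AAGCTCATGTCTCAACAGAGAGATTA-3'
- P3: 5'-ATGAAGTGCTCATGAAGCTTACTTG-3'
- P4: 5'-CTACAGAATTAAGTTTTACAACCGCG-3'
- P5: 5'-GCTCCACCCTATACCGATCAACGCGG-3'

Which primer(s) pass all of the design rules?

P3 only.

P1 (21 nt, A=6 T=6 G=2 C=7): Tm = 2·12 + 4·9 = 60°C, outside 67–76°C ✗; 3' end CCA has 2 G/C ✓; GC 9/21 = 42.9% ✓; length 21 ✓ — fails.
P2 (26 nt, A=10 T=6 G=5 C=5): Tm = 2·16 + 4·10 = 72°C ✓; 3' end TTA has 0 G/C, need ≥1 ✗; GC 10/26 = 38.5%, outside 38.9–52.7% ✗; length 26, outside 20–25 ✗ — fails.
P3 (25 nt, A=7 T=8 G=6 C=4): Tm = 2·15 + 4·10 = 70°C ✓; 3' end TTG has 1 G/C ✓; GC 10/25 = 40.0% ✓; length 25 ✓ — passes.
P4 (26 nt, A=9 T=7 G=4 C=6): Tm = 2·16 + 4·10 = 72°C ✓; 3' end GCG has 3 G/C ✓; GC 10/26 = 38.5%, outside 38.9–52.7% ✗; length 26, outside 20–25 ✗ — fails.
P5 (26 nt, A=6 T=4 G=5 C=11): Tm = 2·10 + 4·16 = 84°C, outside 67–76°C ✗; 3' end CGG has 3 G/C ✓; GC 16/26 = 61.5%, outside 38.9–52.7% ✗; length 26, outside 20–25 ✗ — fails.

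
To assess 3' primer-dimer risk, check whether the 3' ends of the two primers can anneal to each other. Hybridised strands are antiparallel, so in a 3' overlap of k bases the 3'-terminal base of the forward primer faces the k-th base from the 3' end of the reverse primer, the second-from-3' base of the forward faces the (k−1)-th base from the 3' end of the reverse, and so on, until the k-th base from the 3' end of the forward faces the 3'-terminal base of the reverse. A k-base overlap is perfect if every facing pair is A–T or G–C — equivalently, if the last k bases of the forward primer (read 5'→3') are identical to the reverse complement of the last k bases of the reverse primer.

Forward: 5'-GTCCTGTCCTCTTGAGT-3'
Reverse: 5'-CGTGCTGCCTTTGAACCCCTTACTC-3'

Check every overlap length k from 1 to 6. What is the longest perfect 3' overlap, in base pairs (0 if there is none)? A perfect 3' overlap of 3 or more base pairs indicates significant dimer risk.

Longest perfect overlap: 4 complementary base pairs; significant dimer risk (threshold 3).

Last 6 bases (5'→3') — forward …TTGAGT, reverse …TTACTC.
Reverse complement of the reverse primer's last 6 bases: GAGTAA; its first k bases are the reverse complement of the reverse primer's last k bases, so a perfect k-base overlap needs the forward primer's last k bases to equal them.
Comparing (forward last k vs required): k=1: T vs G ✗; k=2: GT vs GA ✗; k=3: AGT vs GAG ✗; k=4: GAGT vs GAGT ✓; k=5: TGAGT vs GAGTA ✗; k=6: TTGAGT vs GAGTAA ✗.
Only k = 4 is perfect, so the longest perfect 3' overlap is 4.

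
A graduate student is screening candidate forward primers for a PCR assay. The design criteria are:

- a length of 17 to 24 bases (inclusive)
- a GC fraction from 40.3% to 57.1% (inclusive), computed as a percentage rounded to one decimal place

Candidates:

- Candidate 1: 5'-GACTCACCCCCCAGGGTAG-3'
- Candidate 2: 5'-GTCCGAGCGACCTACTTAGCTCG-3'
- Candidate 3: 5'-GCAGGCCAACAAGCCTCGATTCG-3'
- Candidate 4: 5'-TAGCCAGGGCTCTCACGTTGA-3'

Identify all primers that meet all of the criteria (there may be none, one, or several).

Candidate 4 only.

Candidate 1 (19 nt, A=4 T=2 G=5 C=8): length 19 ✓; GC 13/19 = 68.4%, outside 40.3–57.1% ✗ — fails.
Candidate 2 (23 nt, A=4 T=5 G=6 C=8): length 23 ✓; GC 14/23 = 60.9%, outside 40.3–57.1% ✗ — fails.
Candidate 3 (23 nt, A=6 T=3 G=6 C=8): length 23 ✓; GC 14/23 = 60.9%, outside 40.3–57.1% ✗ — fails.
Candidate 4 (21 nt, A=4 T=5 G=6 C=6): length 21 ✓; GC 12/21 = 57.1% ✓ — passes.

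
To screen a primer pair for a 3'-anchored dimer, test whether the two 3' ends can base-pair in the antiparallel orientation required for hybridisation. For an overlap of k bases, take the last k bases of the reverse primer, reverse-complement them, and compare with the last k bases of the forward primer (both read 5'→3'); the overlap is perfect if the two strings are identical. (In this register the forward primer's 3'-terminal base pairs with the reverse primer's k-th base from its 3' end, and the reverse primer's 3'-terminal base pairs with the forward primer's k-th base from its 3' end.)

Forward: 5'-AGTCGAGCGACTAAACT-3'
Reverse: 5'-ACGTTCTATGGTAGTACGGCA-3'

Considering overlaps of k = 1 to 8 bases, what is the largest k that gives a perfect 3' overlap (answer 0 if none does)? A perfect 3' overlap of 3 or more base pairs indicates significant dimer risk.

Last 8 bases (5'→3') — forward …ACTAAACT, reverse …GTACGGCA.
Reverse complement of the reverse primer's last 8 bases: TGCCGTAC; its first k bases are the reverse complement of the reverse primer's last k bases, so a perfect k-base overlap needs the forward primer's last k bases to equal them.
Comparing (forward last k vs required): k=1: T vs T ✓; k=2: CT vs TG ✗; k=3: ACT vs TGC ✗; k=4: AACT vs TGCC ✗; k=5: AAACT vs TGCCG ✗; k=6: TAAACT vs TGCCGT ✗; k=7: CTAAACT vs TGCCGTA ✗; k=8: ACTAAACT vs TGCCGTAC ✗.
Only k = 1 is perfect, so the longest perfect 3' overlap is 1.

Longest perfect overlap: 1 complementary base pair; below the dimer-risk threshold (threshold 3).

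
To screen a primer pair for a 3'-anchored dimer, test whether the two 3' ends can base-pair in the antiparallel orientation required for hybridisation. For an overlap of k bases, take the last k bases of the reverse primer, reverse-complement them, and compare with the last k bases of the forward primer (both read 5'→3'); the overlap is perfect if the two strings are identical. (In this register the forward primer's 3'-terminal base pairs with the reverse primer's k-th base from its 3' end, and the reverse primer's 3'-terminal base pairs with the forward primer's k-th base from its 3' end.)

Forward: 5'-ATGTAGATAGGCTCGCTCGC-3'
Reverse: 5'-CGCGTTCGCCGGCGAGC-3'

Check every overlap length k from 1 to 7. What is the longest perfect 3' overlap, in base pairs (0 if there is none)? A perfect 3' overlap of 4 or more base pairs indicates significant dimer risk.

Last 7 bases (5'→3') — forward …CGCTCGC, reverse …GGCGAGC.
Reverse complement of the reverse primer's last 7 bases: GCTCGCC; its first k bases are the reverse complement of the reverse primer's last k bases, so a perfect k-base overlap needs the forward primer's last k bases to equal them.
Comparing (forward last k vs required): k=1: C vs G ✗; k=2: GC vs GC ✓; k=3: CGC vs GCT ✗; k=4: TCGC vs GCTC ✗; k=5: CTCGC vs GCTCG ✗; k=6: GCTCGC vs GCTCGC ✓; k=7: CGCTCGC vs GCTCGCC ✗.
Perfect overlaps at k = 2, 6; the largest is 6.

Longest perfect overlap: 6 complementary base pairs; significant dimer risk (threshold 4).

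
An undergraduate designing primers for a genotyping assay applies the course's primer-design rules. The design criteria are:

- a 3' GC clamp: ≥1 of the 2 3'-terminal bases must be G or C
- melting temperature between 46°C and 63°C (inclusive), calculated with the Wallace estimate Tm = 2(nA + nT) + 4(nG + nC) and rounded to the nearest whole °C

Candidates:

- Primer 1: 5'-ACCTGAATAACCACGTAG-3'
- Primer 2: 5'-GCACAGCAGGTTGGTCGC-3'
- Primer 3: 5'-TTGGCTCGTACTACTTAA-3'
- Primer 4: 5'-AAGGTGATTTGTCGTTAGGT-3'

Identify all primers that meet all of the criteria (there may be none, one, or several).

Primer 1 (18 nt, A=7 T=3 G=3 C=5): 3' end AG has 1 G/C ✓; Tm = 2·10 + 4·8 = 52°C ✓ — passes.
Primer 2 (18 nt, A=3 T=3 G=7 C=5): 3' end GC has 2 G/C ✓; Tm = 2·6 + 4·12 = 60°C ✓ — passes.
Primer 3 (18 nt, A=4 T=7 G=3 C=4): 3' end AA has 0 G/C, need ≥1 ✗; Tm = 2·11 + 4·7 = 50°C ✓ — fails.
Primer 4 (20 nt, A=4 T=8 G=7 C=1): 3' end GT has 1 G/C ✓; Tm = 2·12 + 4·8 = 56°C ✓ — passes.

Primer 1, Primer 2 and Primer 4.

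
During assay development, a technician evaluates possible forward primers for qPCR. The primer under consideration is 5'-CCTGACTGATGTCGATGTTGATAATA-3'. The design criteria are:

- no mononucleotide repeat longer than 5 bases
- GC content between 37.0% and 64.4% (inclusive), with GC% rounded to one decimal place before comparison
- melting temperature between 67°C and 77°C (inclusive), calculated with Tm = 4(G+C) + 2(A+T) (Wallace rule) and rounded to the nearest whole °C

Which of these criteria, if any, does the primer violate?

Meets all criteria.

Base counts: A=7, T=9, G=6, C=4 (length 26).
homopolymer run: longest run = 2 ✓
GC content: GC 10/26 = 38.5% ✓
Tm: Tm = 2·16 + 4·10 = 72°C ✓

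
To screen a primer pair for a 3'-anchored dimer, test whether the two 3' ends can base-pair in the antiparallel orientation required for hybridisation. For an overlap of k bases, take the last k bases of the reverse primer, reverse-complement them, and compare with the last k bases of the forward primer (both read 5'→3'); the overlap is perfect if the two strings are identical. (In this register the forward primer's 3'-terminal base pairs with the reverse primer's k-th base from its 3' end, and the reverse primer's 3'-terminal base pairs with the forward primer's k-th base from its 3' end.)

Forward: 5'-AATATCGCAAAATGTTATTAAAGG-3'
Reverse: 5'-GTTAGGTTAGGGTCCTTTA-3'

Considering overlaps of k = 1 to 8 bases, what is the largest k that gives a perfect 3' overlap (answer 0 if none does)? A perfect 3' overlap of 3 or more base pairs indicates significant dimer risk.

Longest perfect overlap: 6 complementary base pairs; significant dimer risk (threshold 3).

Last 8 bases (5'→3') — forward …ATTAAAGG, reverse …GTCCTTTA.
Reverse complement of the reverse primer's last 8 bases: TAAAGGAC; its first k bases are the reverse complement of the reverse primer's last k bases, so a perfect k-base overlap needs the forward primer's last k bases to equal them.
Comparing (forward last k vs required): k=1: G vs T ✗; k=2: GG vs TA ✗; k=3: AGG vs TAA ✗; k=4: AAGG vs TAAA ✗; k=5: AAAGG vs TAAAG ✗; k=6: TAAAGG vs TAAAGG ✓; k=7: TTAAAGG vs TAAAGGA ✗; k=8: ATTAAAGG vs TAAAGGAC ✗.
Only k = 6 is perfect, so the longest perfect 3' overlap is 6.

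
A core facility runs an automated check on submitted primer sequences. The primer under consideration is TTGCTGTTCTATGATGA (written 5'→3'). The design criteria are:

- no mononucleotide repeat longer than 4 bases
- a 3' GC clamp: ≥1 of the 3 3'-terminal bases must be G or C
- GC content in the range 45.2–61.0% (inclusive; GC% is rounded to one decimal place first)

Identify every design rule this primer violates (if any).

Fails: GC content.

Base counts: A=3, T=8, G=4, C=2 (length 17).
homopolymer run: longest run = 2 ✓
GC clamp: 3' end TGA has 1 G/C ✓
GC content: GC 6/17 = 35.3%, outside 45.2–61.0% ✗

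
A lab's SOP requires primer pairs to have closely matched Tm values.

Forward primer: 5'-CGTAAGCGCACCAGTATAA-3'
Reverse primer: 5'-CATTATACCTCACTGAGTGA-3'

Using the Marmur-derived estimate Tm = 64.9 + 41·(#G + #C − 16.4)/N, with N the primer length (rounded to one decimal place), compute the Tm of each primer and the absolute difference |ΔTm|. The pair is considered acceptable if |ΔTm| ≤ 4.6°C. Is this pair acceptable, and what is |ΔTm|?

Forward: G+C = 9, N = 19 → Tm = 64.9 + 41·(9 − 16.4)/19 = 48.9°C.
Reverse: G+C = 8, N = 20 → Tm = 64.9 + 41·(8 − 16.4)/20 = 47.7°C.
|ΔTm| = |48.9 − 47.7| = 1.2°C, ≤ 4.6°C.

|ΔTm| = 1.2°C; the pair is acceptable.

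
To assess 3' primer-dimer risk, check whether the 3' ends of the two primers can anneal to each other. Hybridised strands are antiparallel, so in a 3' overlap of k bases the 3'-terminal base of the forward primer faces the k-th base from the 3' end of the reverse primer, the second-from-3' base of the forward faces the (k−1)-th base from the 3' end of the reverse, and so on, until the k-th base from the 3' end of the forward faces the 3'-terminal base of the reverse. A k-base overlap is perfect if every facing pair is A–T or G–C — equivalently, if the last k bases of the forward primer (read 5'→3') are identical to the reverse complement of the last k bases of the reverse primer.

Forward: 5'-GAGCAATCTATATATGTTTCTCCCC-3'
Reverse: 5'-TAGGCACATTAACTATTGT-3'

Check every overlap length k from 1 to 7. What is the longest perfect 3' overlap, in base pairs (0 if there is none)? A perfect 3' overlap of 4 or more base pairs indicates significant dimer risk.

Last 7 bases (5'→3') — forward …TCTCCCC, reverse …CTATTGT.
Reverse complement of the reverse primer's last 7 bases: ACAATAG; its first k bases are the reverse complement of the reverse primer's last k bases, so a perfect k-base overlap needs the forward primer's last k bases to equal them.
Comparing (forward last k vs required): k=1: C vs A ✗; k=2: CC vs AC ✗; k=3: CCC vs ACA ✗; k=4: CCCC vs ACAA ✗; k=5: TCCCC vs ACAAT ✗; k=6: CTCCCC vs ACAATA ✗; k=7: TCTCCCC vs ACAATAG ✗.
No overlap length from 1 to 7 is perfect, so the longest perfect 3' overlap is 0.

Longest perfect overlap: 0 complementary base pairs; below the dimer-risk threshold (threshold 4).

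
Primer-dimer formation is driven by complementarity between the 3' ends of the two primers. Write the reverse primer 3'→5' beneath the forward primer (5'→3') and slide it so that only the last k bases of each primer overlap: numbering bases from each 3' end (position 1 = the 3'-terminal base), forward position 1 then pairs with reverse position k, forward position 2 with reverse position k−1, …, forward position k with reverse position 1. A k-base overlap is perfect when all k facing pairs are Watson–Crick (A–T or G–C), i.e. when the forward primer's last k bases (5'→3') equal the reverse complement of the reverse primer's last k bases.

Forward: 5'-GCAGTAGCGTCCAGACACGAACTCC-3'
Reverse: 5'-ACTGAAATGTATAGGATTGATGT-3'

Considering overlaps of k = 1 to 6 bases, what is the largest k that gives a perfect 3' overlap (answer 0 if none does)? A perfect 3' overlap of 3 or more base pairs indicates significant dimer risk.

Longest perfect overlap: 0 complementary base pairs; below the dimer-risk threshold (threshold 3).

Last 6 bases (5'→3') — forward …AACTCC, reverse …TGATGT.
Reverse complement of the reverse primer's last 6 bases: ACATCA; its first k bases are the reverse complement of the reverse primer's last k bases, so a perfect k-base overlap needs the forward primer's last k bases to equal them.
Comparing (forward last k vs required): k=1: C vs A ✗; k=2: CC vs AC ✗; k=3: TCC vs ACA ✗; k=4: CTCC vs ACAT ✗; k=5: ACTCC vs ACATC ✗; k=6: AACTCC vs ACATCA ✗.
No overlap length from 1 to 6 is perfect, so the longest perfect 3' overlap is 0.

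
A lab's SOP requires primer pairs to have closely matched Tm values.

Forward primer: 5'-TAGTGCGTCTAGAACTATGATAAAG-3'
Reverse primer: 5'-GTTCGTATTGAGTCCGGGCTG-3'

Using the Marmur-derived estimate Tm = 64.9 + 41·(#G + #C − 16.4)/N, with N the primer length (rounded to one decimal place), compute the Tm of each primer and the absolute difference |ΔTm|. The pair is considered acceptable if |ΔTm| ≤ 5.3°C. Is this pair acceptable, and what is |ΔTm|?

Forward: G+C = 9, N = 25 → Tm = 64.9 + 41·(9 − 16.4)/25 = 52.8°C.
Reverse: G+C = 12, N = 21 → Tm = 64.9 + 41·(12 − 16.4)/21 = 56.3°C.
|ΔTm| = |52.8 − 56.3| = 3.5°C, ≤ 5.3°C.

|ΔTm| = 3.5°C; the pair is acceptable.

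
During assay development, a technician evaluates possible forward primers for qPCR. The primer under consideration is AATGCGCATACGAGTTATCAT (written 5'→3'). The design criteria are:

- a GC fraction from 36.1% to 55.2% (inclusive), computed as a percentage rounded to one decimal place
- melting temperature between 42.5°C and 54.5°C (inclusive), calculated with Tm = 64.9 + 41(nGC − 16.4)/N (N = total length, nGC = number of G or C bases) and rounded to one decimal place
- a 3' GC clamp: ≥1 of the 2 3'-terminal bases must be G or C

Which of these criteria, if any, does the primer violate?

Base counts: A=7, T=6, G=4, C=4 (length 21).
GC content: GC 8/21 = 38.1% ✓
Tm: Tm = 64.9 + 41·(8 − 16.4)/21 = 48.5°C ✓
GC clamp: 3' end AT has 0 G/C, need ≥1 ✗

Fails: GC clamp.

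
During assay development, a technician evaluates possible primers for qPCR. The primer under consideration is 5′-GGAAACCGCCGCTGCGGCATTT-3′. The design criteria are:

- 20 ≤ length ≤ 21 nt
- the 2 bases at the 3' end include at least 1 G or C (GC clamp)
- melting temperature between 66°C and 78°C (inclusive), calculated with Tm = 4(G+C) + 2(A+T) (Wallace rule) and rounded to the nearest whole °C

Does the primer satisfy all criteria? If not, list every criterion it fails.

Base counts: A=4, T=4, G=7, C=7 (length 22).
length: length 22, outside 20–21 ✗
GC clamp: 3' end TT has 0 G/C, need ≥1 ✗
Tm: Tm = 2·8 + 4·14 = 72°C ✓

Fails: length, GC clamp.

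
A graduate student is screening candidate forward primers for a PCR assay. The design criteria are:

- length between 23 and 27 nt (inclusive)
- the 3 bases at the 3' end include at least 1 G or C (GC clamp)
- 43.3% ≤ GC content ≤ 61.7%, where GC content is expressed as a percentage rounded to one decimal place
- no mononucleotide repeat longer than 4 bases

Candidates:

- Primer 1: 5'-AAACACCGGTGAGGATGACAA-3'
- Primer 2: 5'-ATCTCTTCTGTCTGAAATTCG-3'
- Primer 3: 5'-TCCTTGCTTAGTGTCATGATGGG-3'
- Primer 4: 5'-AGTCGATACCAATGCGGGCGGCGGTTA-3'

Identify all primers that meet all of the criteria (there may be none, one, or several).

Primer 3 only.

Primer 1 (21 nt, A=9 T=2 G=6 C=4): length 21, outside 23–27 ✗; 3' end CAA has 1 G/C ✓; GC 10/21 = 47.6% ✓; longest run = 3 ✓ — fails.
Primer 2 (21 nt, A=4 T=9 G=3 C=5): length 21, outside 23–27 ✗; 3' end TCG has 2 G/C ✓; GC 8/21 = 38.1%, outside 43.3–61.7% ✗; longest run = 3 ✓ — fails.
Primer 3 (23 nt, A=3 T=9 G=7 C=4): length 23 ✓; 3' end GGG has 3 G/C ✓; GC 11/23 = 47.8% ✓; longest run = 3 ✓ — passes.
Primer 4 (27 nt, A=6 T=5 G=10 C=6): length 27 ✓; 3' end TTA has 0 G/C, need ≥1 ✗; GC 16/27 = 59.3% ✓; longest run = 3 ✓ — fails.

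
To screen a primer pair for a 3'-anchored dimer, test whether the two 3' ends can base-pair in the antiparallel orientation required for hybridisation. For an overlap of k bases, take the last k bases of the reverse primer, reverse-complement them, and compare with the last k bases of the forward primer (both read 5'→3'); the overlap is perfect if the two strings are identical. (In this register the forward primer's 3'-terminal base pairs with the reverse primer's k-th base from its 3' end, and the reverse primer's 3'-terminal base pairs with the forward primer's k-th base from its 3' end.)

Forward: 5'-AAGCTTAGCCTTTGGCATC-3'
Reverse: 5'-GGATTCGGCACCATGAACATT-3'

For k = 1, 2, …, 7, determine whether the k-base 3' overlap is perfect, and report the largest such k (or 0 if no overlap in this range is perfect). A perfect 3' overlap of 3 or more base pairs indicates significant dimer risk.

Last 7 bases (5'→3') — forward …TGGCATC, reverse …GAACATT.
Reverse complement of the reverse primer's last 7 bases: AATGTTC; its first k bases are the reverse complement of the reverse primer's last k bases, so a perfect k-base overlap needs the forward primer's last k bases to equal them.
Comparing (forward last k vs required): k=1: C vs A ✗; k=2: TC vs AA ✗; k=3: ATC vs AAT ✗; k=4: CATC vs AATG ✗; k=5: GCATC vs AATGT ✗; k=6: GGCATC vs AATGTT ✗; k=7: TGGCATC vs AATGTTC ✗.
No overlap length from 1 to 7 is perfect, so the longest perfect 3' overlap is 0.

Longest perfect overlap: 0 complementary base pairs; below the dimer-risk threshold (threshold 3).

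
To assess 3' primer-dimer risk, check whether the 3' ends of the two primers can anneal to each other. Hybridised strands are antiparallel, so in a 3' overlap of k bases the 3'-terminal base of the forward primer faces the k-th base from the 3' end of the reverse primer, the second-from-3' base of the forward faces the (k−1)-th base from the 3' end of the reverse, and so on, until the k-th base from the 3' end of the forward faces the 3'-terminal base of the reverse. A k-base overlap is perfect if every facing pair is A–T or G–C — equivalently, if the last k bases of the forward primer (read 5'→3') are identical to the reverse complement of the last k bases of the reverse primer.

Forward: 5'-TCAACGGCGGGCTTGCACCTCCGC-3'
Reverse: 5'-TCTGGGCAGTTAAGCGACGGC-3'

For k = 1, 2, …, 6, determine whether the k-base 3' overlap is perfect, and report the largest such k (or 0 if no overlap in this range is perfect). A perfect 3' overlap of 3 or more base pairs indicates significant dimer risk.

Longest perfect overlap: 2 complementary base pairs; below the dimer-risk threshold (threshold 3).

Last 6 bases (5'→3') — forward …CTCCGC, reverse …GACGGC.
Reverse complement of the reverse primer's last 6 bases: GCCGTC; its first k bases are the reverse complement of the reverse primer's last k bases, so a perfect k-base overlap needs the forward primer's last k bases to equal them.
Comparing (forward last k vs required): k=1: C vs G ✗; k=2: GC vs GC ✓; k=3: CGC vs GCC ✗; k=4: CCGC vs GCCG ✗; k=5: TCCGC vs GCCGT ✗; k=6: CTCCGC vs GCCGTC ✗.
Only k = 2 is perfect, so the longest perfect 3' overlap is 2.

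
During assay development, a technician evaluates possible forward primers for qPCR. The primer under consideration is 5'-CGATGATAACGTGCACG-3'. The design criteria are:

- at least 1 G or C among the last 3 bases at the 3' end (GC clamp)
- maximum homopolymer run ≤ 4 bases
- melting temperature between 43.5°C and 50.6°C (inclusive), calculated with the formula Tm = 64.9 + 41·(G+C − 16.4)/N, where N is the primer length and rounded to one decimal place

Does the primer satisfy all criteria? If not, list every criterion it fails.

Meets all criteria.

Base counts: A=5, T=3, G=5, C=4 (length 17).
GC clamp: 3' end ACG has 2 G/C ✓
homopolymer run: longest run = 2 ✓
Tm: Tm = 64.9 + 41·(9 − 16.4)/17 = 47.1°C ✓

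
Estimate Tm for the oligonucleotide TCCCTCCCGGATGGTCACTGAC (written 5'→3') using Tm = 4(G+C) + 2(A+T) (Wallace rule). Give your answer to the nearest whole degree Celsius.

72°C

Base counts: A=3, T=5, G=5, C=9 (length 22).
Tm = 2·(3+5) + 4·(5+9) = 2·8 + 4·14 = 16 + 56 = 72°C.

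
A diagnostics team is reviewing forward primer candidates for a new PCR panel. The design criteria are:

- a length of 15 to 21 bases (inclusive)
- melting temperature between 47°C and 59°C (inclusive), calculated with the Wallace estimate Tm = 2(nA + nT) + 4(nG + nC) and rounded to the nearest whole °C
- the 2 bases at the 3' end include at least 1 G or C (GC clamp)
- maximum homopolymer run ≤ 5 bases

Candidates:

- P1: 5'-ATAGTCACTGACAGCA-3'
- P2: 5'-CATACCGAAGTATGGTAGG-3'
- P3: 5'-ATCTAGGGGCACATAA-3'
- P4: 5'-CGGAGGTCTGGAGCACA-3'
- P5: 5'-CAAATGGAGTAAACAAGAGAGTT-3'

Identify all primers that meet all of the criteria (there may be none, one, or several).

P2 and P4.

P1 (16 nt, A=6 T=3 G=3 C=4): length 16 ✓; Tm = 2·9 + 4·7 = 46°C, outside 47–59°C ✗; 3' end CA has 1 G/C ✓; longest run = 1 ✓ — fails.
P2 (19 nt, A=6 T=4 G=6 C=3): length 19 ✓; Tm = 2·10 + 4·9 = 56°C ✓; 3' end GG has 2 G/C ✓; longest run = 2 ✓ — passes.
P3 (16 nt, A=6 T=3 G=4 C=3): length 16 ✓; Tm = 2·9 + 4·7 = 46°C, outside 47–59°C ✗; 3' end AA has 0 G/C, need ≥1 ✗; longest run = 4 ✓ — fails.
P4 (17 nt, A=4 T=2 G=7 C=4): length 17 ✓; Tm = 2·6 + 4·11 = 56°C ✓; 3' end CA has 1 G/C ✓; longest run = 2 ✓ — passes.
P5 (23 nt, A=11 T=4 G=6 C=2): length 23, outside 15–21 ✗; Tm = 2·15 + 4·8 = 62°C, outside 47–59°C ✗; 3' end TT has 0 G/C, need ≥1 ✗; longest run = 3 ✓ — fails.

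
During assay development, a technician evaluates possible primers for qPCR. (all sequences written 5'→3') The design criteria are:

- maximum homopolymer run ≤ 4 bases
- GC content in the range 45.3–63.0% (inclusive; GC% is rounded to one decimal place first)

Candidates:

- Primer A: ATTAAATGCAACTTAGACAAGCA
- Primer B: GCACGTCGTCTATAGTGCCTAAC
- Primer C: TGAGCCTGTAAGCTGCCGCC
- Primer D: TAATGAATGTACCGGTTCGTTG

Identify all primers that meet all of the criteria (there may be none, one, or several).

Primer B only.

Primer A (23 nt, A=11 T=5 G=3 C=4): longest run = 3 ✓; GC 7/23 = 30.4%, outside 45.3–63.0% ✗ — fails.
Primer B (23 nt, A=5 T=6 G=5 C=7): longest run = 2 ✓; GC 12/23 = 52.2% ✓ — passes.
Primer C (20 nt, A=3 T=4 G=6 C=7): longest run = 2 ✓; GC 13/20 = 65.0%, outside 45.3–63.0% ✗ — fails.
Primer D (22 nt, A=5 T=8 G=6 C=3): longest run = 2 ✓; GC 9/22 = 40.9%, outside 45.3–63.0% ✗ — fails.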